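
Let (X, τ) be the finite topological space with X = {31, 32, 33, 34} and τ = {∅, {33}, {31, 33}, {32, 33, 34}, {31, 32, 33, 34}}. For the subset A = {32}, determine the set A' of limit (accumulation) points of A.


A' = {34}

For each x ∈ X, list the open sets U ∈ τ with x ∈ U, then check whether U ∩ (A ∖ {x}) ≠ ∅ for every such U.
  x = 31: open {31, 33} ∋ x has {31, 33} ∩ (A ∖ {31}) = ∅, so x is NOT a limit point.
  x = 32: open {32, 33, 34} ∋ x has {32, 33, 34} ∩ (A ∖ {32}) = ∅, so x is NOT a limit point.
  x = 33: open {33} ∋ x has {33} ∩ (A ∖ {33}) = ∅, so x is NOT a limit point.
  x = 34: opens ∋ x are {32, 33, 34}, {31, 32, 33, 34}; each meets A ∖ {34}, so x IS a limit point.
Collecting: A' = {34}.


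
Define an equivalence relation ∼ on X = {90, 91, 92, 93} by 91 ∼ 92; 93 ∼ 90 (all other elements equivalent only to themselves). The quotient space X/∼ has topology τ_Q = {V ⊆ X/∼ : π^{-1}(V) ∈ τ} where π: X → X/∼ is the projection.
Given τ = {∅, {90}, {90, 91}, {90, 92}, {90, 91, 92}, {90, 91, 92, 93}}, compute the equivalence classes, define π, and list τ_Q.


X/∼ = {[90=93], [91=92]}; |τ_Q| = 2.

Equivalence classes: [90=93], [91=92].
Quotient map π: X → X/∼ sends 90 ↦ [90=93], 91 ↦ [91=92], 92 ↦ [91=92], 93 ↦ [90=93].
For each subset V ⊆ X/∼, compute π^{-1}(V) ⊆ X and check whether π^{-1}(V) ∈ τ. V is open in τ_Q iff π^{-1}(V) ∈ τ.
  V = {}: π^{-1}(V) = ∅ ∈ τ ✓.
  V = {[90=93]}: π^{-1}(V) = {90, 93} ∉ τ ✗.
  V = {[91=92]}: π^{-1}(V) = {91, 92} ∉ τ ✗.
  V = {[90=93], [91=92]}: π^{-1}(V) = {90, 91, 92, 93} ∈ τ ✓.
Open sets in the quotient: τ_Q = {{}, {[90=93], [91=92]}} (2 elements).


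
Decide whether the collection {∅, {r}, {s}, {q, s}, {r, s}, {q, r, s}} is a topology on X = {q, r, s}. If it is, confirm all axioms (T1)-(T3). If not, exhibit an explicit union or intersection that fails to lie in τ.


τ IS a topology on X.

Axiom (T1): ∅ ∈ τ? Yes; X ∈ τ? Yes.
Axiom (T2/T3): check pairwise unions and intersections of members of τ.
All pairwise intersections and unions checked — each lies in τ. Therefore τ satisfies (T1), (T2), (T3): it IS a topology on X.


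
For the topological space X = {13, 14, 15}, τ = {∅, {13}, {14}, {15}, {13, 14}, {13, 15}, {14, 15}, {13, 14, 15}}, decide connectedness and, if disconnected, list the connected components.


(X, τ) is disconnected; components = [{13}, {14}, {15}].

Find clopen sets (U ∈ τ with X ∖ U ∈ τ):
  U = ∅, X ∖ U = {13, 14, 15} — both open, so U is clopen.
  U = {13}, X ∖ U = {14, 15} — both open, so U is clopen.
  U = {14}, X ∖ U = {13, 15} — both open, so U is clopen.
  U = {15}, X ∖ U = {13, 14} — both open, so U is clopen.
  U = {13, 14}, X ∖ U = {15} — both open, so U is clopen.
  U = {13, 15}, X ∖ U = {14} — both open, so U is clopen.
  U = {14, 15}, X ∖ U = {13} — both open, so U is clopen.
  U = {13, 14, 15}, X ∖ U = ∅ — both open, so U is clopen.
Nontrivial clopen(s) exist: e.g. {13, 15}. So (X, τ) is disconnected.
Compute connected components by grouping points that agree on all clopens:
  component: {13}
  component: {14}
  component: {15}


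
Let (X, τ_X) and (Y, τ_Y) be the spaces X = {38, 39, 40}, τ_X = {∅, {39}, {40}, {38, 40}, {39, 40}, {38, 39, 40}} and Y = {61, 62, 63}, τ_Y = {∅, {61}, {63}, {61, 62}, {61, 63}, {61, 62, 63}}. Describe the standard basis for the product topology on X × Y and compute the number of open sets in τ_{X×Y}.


Basis B = {∅ × ∅, {39} × {61}, {39} × {63}, {40} × {61}, {40} × {63}, {38, 40} × {61}, {38, 40} × {63}, {39} × {61, 62}, {39} × {61, 63}, {39, 40} × {61}, {39, 40} × {63}, {40} × {61, 62}, {40} × {61, 63}, {38, 39, 40} × {61}, {38, 39, 40} × {63}, {39} × {61, 62, 63}, {40} × {61, 62, 63}, {38, 40} × {61, 62}, {38, 40} × {61, 63}, {39, 40} × {61, 62}, {39, 40} × {61, 63}, {38, 40} × {61, 62, 63}, {38, 39, 40} × {61, 62}, {38, 39, 40} × {61, 63}, {39, 40} × {61, 62, 63}, {38, 39, 40} × {61, 62, 63}}; |τ_{X×Y}| = 108.

Enumerate products U × V with U ∈ τ_X, V ∈ τ_Y (deduplicated):
  ∅ × ∅ = {} (∅)
  {39} × {61} = {(39,61)}
  {39} × {63} = {(39,63)}
  {40} × {61} = {(40,61)}
  {40} × {63} = {(40,63)}
  {38, 40} × {61} = {(38,61), (40,61)}
  {38, 40} × {63} = {(38,63), (40,63)}
  {39} × {61, 62} = {(39,61), (39,62)}
  {39} × {61, 63} = {(39,61), (39,63)}
  {39, 40} × {61} = {(39,61), (40,61)}
  {39, 40} × {63} = {(39,63), (40,63)}
  {40} × {61, 62} = {(40,61), (40,62)}
  {40} × {61, 63} = {(40,61), (40,63)}
  {38, 39, 40} × {61} = {(38,61), (39,61), (40,61)}
  {38, 39, 40} × {63} = {(38,63), (39,63), (40,63)}
  {39} × {61, 62, 63} = {(39,61), (39,62), (39,63)}
  {40} × {61, 62, 63} = {(40,61), (40,62), (40,63)}
  {38, 40} × {61, 62} = {(38,61), (38,62), (40,61), (40,62)}
  {38, 40} × {61, 63} = {(38,61), (38,63), (40,61), (40,63)}
  {39, 40} × {61, 62} = {(39,61), (39,62), (40,61), (40,62)}
  {39, 40} × {61, 63} = {(39,61), (39,63), (40,61), (40,63)}
  {38, 40} × {61, 62, 63} = {(38,61), (38,62), (38,63), (40,61), (40,62), (40,63)}
  {38, 39, 40} × {61, 62} = {(38,61), (38,62), (39,61), (39,62), (40,61), (40,62)}
  {38, 39, 40} × {61, 63} = {(38,61), (38,63), (39,61), (39,63), (40,61), (40,63)}
  {39, 40} × {61, 62, 63} = {(39,61), (39,62), (39,63), (40,61), (40,62), (40,63)}
  {38, 39, 40} × {61, 62, 63} = {(38,61), (38,62), (38,63), (39,61), (39,62), (39,63), (40,61), (40,62), (40,63)}
These 26 distinct sets form the basis B.
Close under arbitrary unions to get τ_{X×Y}; counting gives |τ_{X×Y}| = 108.


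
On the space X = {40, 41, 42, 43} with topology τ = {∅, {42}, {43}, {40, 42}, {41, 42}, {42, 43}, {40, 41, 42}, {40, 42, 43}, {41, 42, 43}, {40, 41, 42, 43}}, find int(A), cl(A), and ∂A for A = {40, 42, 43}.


int(A) = {40, 42, 43}, cl(A) = {40, 41, 42, 43}, ∂A = {41}.

Closed sets in (X, τ) are complements of opens:
  closed(X, τ) = {∅, {40}, {41}, {43}, {40, 41}, {40, 43}, {41, 43}, {40, 41, 42}, {40, 41, 43}, {40, 41, 42, 43}}.
int(A) = ⋃ {U ∈ τ : U ⊆ A}. Opens contained in A: ∅, {42}, {43}, {40, 42}, {42, 43}, {40, 42, 43}.
Taking the union of these: int(A) = {40, 42, 43}.
cl(A) = ⋂ {C closed : A ⊆ C}. Closed sets containing A: {40, 41, 42, 43}.
Intersecting these: cl(A) = {40, 41, 42, 43}.
∂A = cl(A) ∖ int(A) = {40, 41, 42, 43} ∖ {40, 42, 43} = {41}.


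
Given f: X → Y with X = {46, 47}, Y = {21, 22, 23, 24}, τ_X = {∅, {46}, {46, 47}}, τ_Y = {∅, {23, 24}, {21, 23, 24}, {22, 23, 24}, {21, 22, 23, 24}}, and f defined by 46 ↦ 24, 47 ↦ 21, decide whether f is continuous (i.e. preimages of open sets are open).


f IS continuous.

Compute f^{-1}(U) for each U ∈ τ_Y:
  U = ∅: f^{-1}(U) = ∅ ∈ τ_X ✓.
  U = {23, 24}: f^{-1}(U) = {46} ∈ τ_X ✓.
  U = {21, 23, 24}: f^{-1}(U) = {46, 47} ∈ τ_X ✓.
  U = {22, 23, 24}: f^{-1}(U) = {46} ∈ τ_X ✓.
  U = {21, 22, 23, 24}: f^{-1}(U) = {46, 47} ∈ τ_X ✓.
Every preimage lies in τ_X, so f IS continuous.


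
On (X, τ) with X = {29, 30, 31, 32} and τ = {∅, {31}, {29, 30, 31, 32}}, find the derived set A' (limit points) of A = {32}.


A' = {29, 30}

For each x ∈ X, list the open sets U ∈ τ with x ∈ U, then check whether U ∩ (A ∖ {x}) ≠ ∅ for every such U.
  x = 29: opens ∋ x are {29, 30, 31, 32}; each meets A ∖ {29}, so x IS a limit point.
  x = 30: opens ∋ x are {29, 30, 31, 32}; each meets A ∖ {30}, so x IS a limit point.
  x = 31: open {31} ∋ x has {31} ∩ (A ∖ {31}) = ∅, so x is NOT a limit point.
  x = 32: open {29, 30, 31, 32} ∋ x has {29, 30, 31, 32} ∩ (A ∖ {32}) = ∅, so x is NOT a limit point.
Collecting: A' = {29, 30}.


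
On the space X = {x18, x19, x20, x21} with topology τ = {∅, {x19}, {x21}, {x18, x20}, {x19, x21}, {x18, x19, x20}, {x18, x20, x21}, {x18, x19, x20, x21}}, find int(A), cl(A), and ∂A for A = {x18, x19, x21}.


int(A) = {x19, x21}, cl(A) = {x18, x19, x20, x21}, ∂A = {x18, x20}.

Closed sets in (X, τ) are complements of opens:
  closed(X, τ) = {∅, {x19}, {x21}, {x18, x20}, {x19, x21}, {x18, x19, x20}, {x18, x20, x21}, {x18, x19, x20, x21}}.
int(A) = ⋃ {U ∈ τ : U ⊆ A}. Opens contained in A: ∅, {x19}, {x21}, {x19, x21}.
Taking the union of these: int(A) = {x19, x21}.
cl(A) = ⋂ {C closed : A ⊆ C}. Closed sets containing A: {x18, x19, x20, x21}.
Intersecting these: cl(A) = {x18, x19, x20, x21}.
∂A = cl(A) ∖ int(A) = {x18, x19, x20, x21} ∖ {x19, x21} = {x18, x20}.


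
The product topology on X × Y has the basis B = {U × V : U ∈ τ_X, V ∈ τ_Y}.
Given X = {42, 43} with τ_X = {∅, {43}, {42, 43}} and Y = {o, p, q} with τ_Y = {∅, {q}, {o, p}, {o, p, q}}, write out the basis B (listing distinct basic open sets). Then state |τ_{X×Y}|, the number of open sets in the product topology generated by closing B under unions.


Basis B = {∅ × ∅, {43} × {q}, {42, 43} × {q}, {43} × {o, p}, {43} × {o, p, q}, {42, 43} × {o, p}, {42, 43} × {o, p, q}}; |τ_{X×Y}| = 9.

Enumerate products U × V with U ∈ τ_X, V ∈ τ_Y (deduplicated):
  ∅ × ∅ = {} (∅)
  {43} × {q} = {(43,q)}
  {42, 43} × {q} = {(42,q), (43,q)}
  {43} × {o, p} = {(43,o), (43,p)}
  {43} × {o, p, q} = {(43,o), (43,p), (43,q)}
  {42, 43} × {o, p} = {(42,o), (42,p), (43,o), (43,p)}
  {42, 43} × {o, p, q} = {(42,o), (42,p), (42,q), (43,o), (43,p), (43,q)}
These 7 distinct sets form the basis B.
Close under arbitrary unions to get τ_{X×Y}; counting gives |τ_{X×Y}| = 9.


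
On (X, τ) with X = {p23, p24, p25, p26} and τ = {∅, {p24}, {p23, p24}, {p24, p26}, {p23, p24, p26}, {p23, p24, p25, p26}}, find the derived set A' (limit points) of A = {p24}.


A' = {p23, p25, p26}

For each x ∈ X, list the open sets U ∈ τ with x ∈ U, then check whether U ∩ (A ∖ {x}) ≠ ∅ for every such U.
  x = p23: opens ∋ x are {p23, p24}, {p23, p24, p26}, {p23, p24, p25, p26}; each meets A ∖ {p23}, so x IS a limit point.
  x = p24: open {p24} ∋ x has {p24} ∩ (A ∖ {p24}) = ∅, so x is NOT a limit point.
  x = p25: opens ∋ x are {p23, p24, p25, p26}; each meets A ∖ {p25}, so x IS a limit point.
  x = p26: opens ∋ x are {p24, p26}, {p23, p24, p26}, {p23, p24, p25, p26}; each meets A ∖ {p26}, so x IS a limit point.
Collecting: A' = {p23, p25, p26}.


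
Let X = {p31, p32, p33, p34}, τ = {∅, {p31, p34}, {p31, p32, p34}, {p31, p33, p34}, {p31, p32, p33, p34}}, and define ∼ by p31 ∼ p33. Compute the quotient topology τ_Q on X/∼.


X/∼ = {[p31=p33], [p32], [p34]}; |τ_Q| = 3.

Equivalence classes: [p31=p33], [p32], [p34].
Quotient map π: X → X/∼ sends p31 ↦ [p31=p33], p32 ↦ [p32], p33 ↦ [p31=p33], p34 ↦ [p34].
For each subset V ⊆ X/∼, compute π^{-1}(V) ⊆ X and check whether π^{-1}(V) ∈ τ. V is open in τ_Q iff π^{-1}(V) ∈ τ.
  V = {}: π^{-1}(V) = ∅ ∈ τ ✓.
  V = {[p31=p33]}: π^{-1}(V) = {p31, p33} ∉ τ ✗.
  V = {[p32]}: π^{-1}(V) = {p32} ∉ τ ✗.
  V = {[p31=p33], [p32]}: π^{-1}(V) = {p31, p32, p33} ∉ τ ✗.
  V = {[p34]}: π^{-1}(V) = {p34} ∉ τ ✗.
  V = {[p31=p33], [p34]}: π^{-1}(V) = {p31, p33, p34} ∈ τ ✓.
  V = {[p32], [p34]}: π^{-1}(V) = {p32, p34} ∉ τ ✗.
  V = {[p31=p33], [p32], [p34]}: π^{-1}(V) = {p31, p32, p33, p34} ∈ τ ✓.
Open sets in the quotient: τ_Q = {{}, {[p31=p33], [p34]}, {[p31=p33], [p32], [p34]}} (3 elements).


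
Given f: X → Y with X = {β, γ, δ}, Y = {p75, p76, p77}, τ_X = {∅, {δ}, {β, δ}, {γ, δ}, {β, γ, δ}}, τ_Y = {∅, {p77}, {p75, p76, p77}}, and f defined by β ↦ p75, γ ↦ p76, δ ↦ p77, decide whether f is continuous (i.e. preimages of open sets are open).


f IS continuous.

Compute f^{-1}(U) for each U ∈ τ_Y:
  U = ∅: f^{-1}(U) = ∅ ∈ τ_X ✓.
  U = {p77}: f^{-1}(U) = {δ} ∈ τ_X ✓.
  U = {p75, p76, p77}: f^{-1}(U) = {β, γ, δ} ∈ τ_X ✓.
Every preimage lies in τ_X, so f IS continuous.


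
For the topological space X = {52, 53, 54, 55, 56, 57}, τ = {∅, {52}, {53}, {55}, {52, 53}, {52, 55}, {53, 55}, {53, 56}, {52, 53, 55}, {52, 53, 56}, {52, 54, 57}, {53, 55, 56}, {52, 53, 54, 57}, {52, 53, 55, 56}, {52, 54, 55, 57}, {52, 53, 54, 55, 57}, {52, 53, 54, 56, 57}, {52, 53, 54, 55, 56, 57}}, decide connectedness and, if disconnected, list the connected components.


(X, τ) is disconnected; components = [{55}, {53, 56}, {52, 54, 57}].

Find clopen sets (U ∈ τ with X ∖ U ∈ τ):
  U = ∅, X ∖ U = {52, 53, 54, 55, 56, 57} — both open, so U is clopen.
  U = {55}, X ∖ U = {52, 53, 54, 56, 57} — both open, so U is clopen.
  U = {53, 56}, X ∖ U = {52, 54, 55, 57} — both open, so U is clopen.
  U = {52, 54, 57}, X ∖ U = {53, 55, 56} — both open, so U is clopen.
  U = {53, 55, 56}, X ∖ U = {52, 54, 57} — both open, so U is clopen.
  U = {52, 54, 55, 57}, X ∖ U = {53, 56} — both open, so U is clopen.
  U = {52, 53, 54, 56, 57}, X ∖ U = {55} — both open, so U is clopen.
  U = {52, 53, 54, 55, 56, 57}, X ∖ U = ∅ — both open, so U is clopen.
Nontrivial clopen(s) exist: e.g. {52, 53, 54, 56, 57}. So (X, τ) is disconnected.
Compute connected components by grouping points that agree on all clopens:
  component: {55}
  component: {53, 56}
  component: {52, 54, 57}


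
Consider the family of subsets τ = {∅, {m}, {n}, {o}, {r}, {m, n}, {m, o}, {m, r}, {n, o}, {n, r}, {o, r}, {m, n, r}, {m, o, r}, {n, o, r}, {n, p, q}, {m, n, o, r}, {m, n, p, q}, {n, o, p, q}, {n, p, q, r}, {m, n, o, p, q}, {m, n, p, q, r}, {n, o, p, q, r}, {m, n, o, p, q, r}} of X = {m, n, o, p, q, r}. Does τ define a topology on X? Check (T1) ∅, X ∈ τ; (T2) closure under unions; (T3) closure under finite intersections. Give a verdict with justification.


τ is NOT a topology on X.

Axiom (T1): ∅ ∈ τ? Yes; X ∈ τ? Yes.
Axiom (T2/T3): check pairwise unions and intersections of members of τ.
Counterexample for (T2): {m} ∪ {n, o} = {m, n, o} ∉ τ. Therefore τ is NOT a topology.


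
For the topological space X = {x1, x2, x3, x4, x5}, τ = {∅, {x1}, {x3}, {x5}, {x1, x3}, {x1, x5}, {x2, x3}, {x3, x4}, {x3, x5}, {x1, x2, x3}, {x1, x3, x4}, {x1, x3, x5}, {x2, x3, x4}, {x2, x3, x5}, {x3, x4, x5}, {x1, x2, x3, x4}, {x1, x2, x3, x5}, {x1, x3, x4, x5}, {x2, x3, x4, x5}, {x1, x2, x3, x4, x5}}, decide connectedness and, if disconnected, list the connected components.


(X, τ) is disconnected; components = [{x1}, {x5}, {x2, x3, x4}].

Find clopen sets (U ∈ τ with X ∖ U ∈ τ):
  U = ∅, X ∖ U = {x1, x2, x3, x4, x5} — both open, so U is clopen.
  U = {x1}, X ∖ U = {x2, x3, x4, x5} — both open, so U is clopen.
  U = {x5}, X ∖ U = {x1, x2, x3, x4} — both open, so U is clopen.
  U = {x1, x5}, X ∖ U = {x2, x3, x4} — both open, so U is clopen.
  U = {x2, x3, x4}, X ∖ U = {x1, x5} — both open, so U is clopen.
  U = {x1, x2, x3, x4}, X ∖ U = {x5} — both open, so U is clopen.
  U = {x2, x3, x4, x5}, X ∖ U = {x1} — both open, so U is clopen.
  U = {x1, x2, x3, x4, x5}, X ∖ U = ∅ — both open, so U is clopen.
Nontrivial clopen(s) exist: e.g. {x1, x5}. So (X, τ) is disconnected.
Compute connected components by grouping points that agree on all clopens:
  component: {x1}
  component: {x5}
  component: {x2, x3, x4}


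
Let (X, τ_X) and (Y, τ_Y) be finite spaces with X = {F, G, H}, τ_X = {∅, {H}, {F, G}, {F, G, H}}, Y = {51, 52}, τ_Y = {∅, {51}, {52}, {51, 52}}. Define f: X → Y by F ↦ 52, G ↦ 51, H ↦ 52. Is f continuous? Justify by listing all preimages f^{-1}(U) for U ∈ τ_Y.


f is NOT continuous.

Compute f^{-1}(U) for each U ∈ τ_Y:
  U = ∅: f^{-1}(U) = ∅ ∈ τ_X ✓.
  U = {51}: f^{-1}(U) = {G} ∉ τ_X ✗.
  U = {52}: f^{-1}(U) = {F, H} ∉ τ_X ✗.
  U = {51, 52}: f^{-1}(U) = {F, G, H} ∈ τ_X ✓.
Found U = {51} with f^{-1}(U) = {G} not in τ_X. Therefore f is NOT continuous.


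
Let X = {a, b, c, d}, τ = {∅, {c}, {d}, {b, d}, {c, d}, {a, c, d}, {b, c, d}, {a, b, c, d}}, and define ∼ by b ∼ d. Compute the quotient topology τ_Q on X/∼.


X/∼ = {[a], [b=d], [c]}; |τ_Q| = 5.

Equivalence classes: [a], [b=d], [c].
Quotient map π: X → X/∼ sends a ↦ [a], b ↦ [b=d], c ↦ [c], d ↦ [b=d].
For each subset V ⊆ X/∼, compute π^{-1}(V) ⊆ X and check whether π^{-1}(V) ∈ τ. V is open in τ_Q iff π^{-1}(V) ∈ τ.
  V = {}: π^{-1}(V) = ∅ ∈ τ ✓.
  V = {[a]}: π^{-1}(V) = {a} ∉ τ ✗.
  V = {[b=d]}: π^{-1}(V) = {b, d} ∈ τ ✓.
  V = {[a], [b=d]}: π^{-1}(V) = {a, b, d} ∉ τ ✗.
  V = {[c]}: π^{-1}(V) = {c} ∈ τ ✓.
  V = {[a], [c]}: π^{-1}(V) = {a, c} ∉ τ ✗.
  V = {[b=d], [c]}: π^{-1}(V) = {b, c, d} ∈ τ ✓.
  V = {[a], [b=d], [c]}: π^{-1}(V) = {a, b, c, d} ∈ τ ✓.
Open sets in the quotient: τ_Q = {{}, {[b=d]}, {[c]}, {[b=d], [c]}, {[a], [b=d], [c]}} (5 elements).


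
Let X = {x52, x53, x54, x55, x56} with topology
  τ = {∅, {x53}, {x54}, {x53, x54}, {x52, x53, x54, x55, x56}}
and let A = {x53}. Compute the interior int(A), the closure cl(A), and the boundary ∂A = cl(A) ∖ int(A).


int(A) = {x53}, cl(A) = {x52, x53, x55, x56}, ∂A = {x52, x55, x56}.

Closed sets in (X, τ) are complements of opens:
  closed(X, τ) = {∅, {x52, x55, x56}, {x52, x53, x55, x56}, {x52, x54, x55, x56}, {x52, x53, x54, x55, x56}}.
int(A) = ⋃ {U ∈ τ : U ⊆ A}. Opens contained in A: ∅, {x53}.
Taking the union of these: int(A) = {x53}.
cl(A) = ⋂ {C closed : A ⊆ C}. Closed sets containing A: {x52, x53, x55, x56}, {x52, x53, x54, x55, x56}.
Intersecting these: cl(A) = {x52, x53, x55, x56}.
∂A = cl(A) ∖ int(A) = {x52, x53, x55, x56} ∖ {x53} = {x52, x55, x56}.


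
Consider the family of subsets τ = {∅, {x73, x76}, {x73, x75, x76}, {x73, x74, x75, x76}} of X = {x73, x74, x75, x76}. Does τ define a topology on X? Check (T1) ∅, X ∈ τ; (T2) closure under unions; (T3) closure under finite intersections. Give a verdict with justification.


τ IS a topology on X.

Axiom (T1): ∅ ∈ τ? Yes; X ∈ τ? Yes.
Axiom (T2/T3): check pairwise unions and intersections of members of τ.
All pairwise intersections and unions checked — each lies in τ. Therefore τ satisfies (T1), (T2), (T3): it IS a topology on X.


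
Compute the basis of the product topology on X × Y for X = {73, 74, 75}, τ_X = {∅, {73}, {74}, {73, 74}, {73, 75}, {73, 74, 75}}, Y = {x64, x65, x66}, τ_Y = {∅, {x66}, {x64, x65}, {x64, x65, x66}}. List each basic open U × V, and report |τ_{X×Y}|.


Basis B = {∅ × ∅, {73} × {x66}, {74} × {x66}, {73} × {x64, x65}, {73, 74} × {x66}, {73, 75} × {x66}, {74} × {x64, x65}, {73} × {x64, x65, x66}, {73, 74, 75} × {x66}, {74} × {x64, x65, x66}, {73, 74} × {x64, x65}, {73, 75} × {x64, x65}, {73, 74} × {x64, x65, x66}, {73, 75} × {x64, x65, x66}, {73, 74, 75} × {x64, x65}, {73, 74, 75} × {x64, x65, x66}}; |τ_{X×Y}| = 36.

Enumerate products U × V with U ∈ τ_X, V ∈ τ_Y (deduplicated):
  ∅ × ∅ = {} (∅)
  {73} × {x66} = {(73,x66)}
  {74} × {x66} = {(74,x66)}
  {73} × {x64, x65} = {(73,x64), (73,x65)}
  {73, 74} × {x66} = {(73,x66), (74,x66)}
  {73, 75} × {x66} = {(73,x66), (75,x66)}
  {74} × {x64, x65} = {(74,x64), (74,x65)}
  {73} × {x64, x65, x66} = {(73,x64), (73,x65), (73,x66)}
  {73, 74, 75} × {x66} = {(73,x66), (74,x66), (75,x66)}
  {74} × {x64, x65, x66} = {(74,x64), (74,x65), (74,x66)}
  {73, 74} × {x64, x65} = {(73,x64), (73,x65), (74,x64), (74,x65)}
  {73, 75} × {x64, x65} = {(73,x64), (73,x65), (75,x64), (75,x65)}
  {73, 74} × {x64, x65, x66} = {(73,x64), (73,x65), (73,x66), (74,x64), (74,x65), (74,x66)}
  {73, 75} × {x64, x65, x66} = {(73,x64), (73,x65), (73,x66), (75,x64), (75,x65), (75,x66)}
  {73, 74, 75} × {x64, x65} = {(73,x64), (73,x65), (74,x64), (74,x65), (75,x64), (75,x65)}
  {73, 74, 75} × {x64, x65, x66} = {(73,x64), (73,x65), (73,x66), (74,x64), (74,x65), (74,x66), (75,x64), (75,x65), (75,x66)}
These 16 distinct sets form the basis B.
Close under arbitrary unions to get τ_{X×Y}; counting gives |τ_{X×Y}| = 36.


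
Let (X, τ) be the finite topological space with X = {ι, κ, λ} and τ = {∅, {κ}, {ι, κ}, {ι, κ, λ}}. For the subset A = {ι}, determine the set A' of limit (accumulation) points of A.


A' = {λ}

For each x ∈ X, list the open sets U ∈ τ with x ∈ U, then check whether U ∩ (A ∖ {x}) ≠ ∅ for every such U.
  x = ι: open {ι, κ} ∋ x has {ι, κ} ∩ (A ∖ {ι}) = ∅, so x is NOT a limit point.
  x = κ: open {κ} ∋ x has {κ} ∩ (A ∖ {κ}) = ∅, so x is NOT a limit point.
  x = λ: opens ∋ x are {ι, κ, λ}; each meets A ∖ {λ}, so x IS a limit point.
Collecting: A' = {λ}.


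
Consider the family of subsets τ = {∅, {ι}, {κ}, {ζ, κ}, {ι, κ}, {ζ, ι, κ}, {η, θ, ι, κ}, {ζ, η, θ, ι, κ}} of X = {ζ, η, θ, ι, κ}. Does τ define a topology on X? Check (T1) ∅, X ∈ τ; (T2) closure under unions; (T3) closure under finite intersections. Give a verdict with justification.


τ IS a topology on X.

Axiom (T1): ∅ ∈ τ? Yes; X ∈ τ? Yes.
Axiom (T2/T3): check pairwise unions and intersections of members of τ.
All pairwise intersections and unions checked — each lies in τ. Therefore τ satisfies (T1), (T2), (T3): it IS a topology on X.


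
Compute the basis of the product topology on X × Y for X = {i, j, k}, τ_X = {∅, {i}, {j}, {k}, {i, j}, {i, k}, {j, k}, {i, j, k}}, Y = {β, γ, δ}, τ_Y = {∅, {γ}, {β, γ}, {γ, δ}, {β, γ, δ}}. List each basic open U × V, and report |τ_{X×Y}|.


Basis B = {∅ × ∅, {i} × {γ}, {j} × {γ}, {k} × {γ}, {i} × {β, γ}, {i} × {γ, δ}, {i, j} × {γ}, {i, k} × {γ}, {j} × {β, γ}, {j} × {γ, δ}, {j, k} × {γ}, {k} × {β, γ}, {k} × {γ, δ}, {i} × {β, γ, δ}, {i, j, k} × {γ}, {j} × {β, γ, δ}, {k} × {β, γ, δ}, {i, j} × {β, γ}, {i, k} × {β, γ}, {i, j} × {γ, δ}, {i, k} × {γ, δ}, {j, k} × {β, γ}, {j, k} × {γ, δ}, {i, j} × {β, γ, δ}, {i, k} × {β, γ, δ}, {i, j, k} × {β, γ}, {i, j, k} × {γ, δ}, {j, k} × {β, γ, δ}, {i, j, k} × {β, γ, δ}}; |τ_{X×Y}| = 125.

Enumerate products U × V with U ∈ τ_X, V ∈ τ_Y (deduplicated):
  ∅ × ∅ = {} (∅)
  {i} × {γ} = {(i,γ)}
  {j} × {γ} = {(j,γ)}
  {k} × {γ} = {(k,γ)}
  {i} × {β, γ} = {(i,β), (i,γ)}
  {i} × {γ, δ} = {(i,γ), (i,δ)}
  {i, j} × {γ} = {(i,γ), (j,γ)}
  {i, k} × {γ} = {(i,γ), (k,γ)}
  {j} × {β, γ} = {(j,β), (j,γ)}
  {j} × {γ, δ} = {(j,γ), (j,δ)}
  {j, k} × {γ} = {(j,γ), (k,γ)}
  {k} × {β, γ} = {(k,β), (k,γ)}
  {k} × {γ, δ} = {(k,γ), (k,δ)}
  {i} × {β, γ, δ} = {(i,β), (i,γ), (i,δ)}
  {i, j, k} × {γ} = {(i,γ), (j,γ), (k,γ)}
  {j} × {β, γ, δ} = {(j,β), (j,γ), (j,δ)}
  {k} × {β, γ, δ} = {(k,β), (k,γ), (k,δ)}
  {i, j} × {β, γ} = {(i,β), (i,γ), (j,β), (j,γ)}
  {i, k} × {β, γ} = {(i,β), (i,γ), (k,β), (k,γ)}
  {i, j} × {γ, δ} = {(i,γ), (i,δ), (j,γ), (j,δ)}
  {i, k} × {γ, δ} = {(i,γ), (i,δ), (k,γ), (k,δ)}
  {j, k} × {β, γ} = {(j,β), (j,γ), (k,β), (k,γ)}
  {j, k} × {γ, δ} = {(j,γ), (j,δ), (k,γ), (k,δ)}
  {i, j} × {β, γ, δ} = {(i,β), (i,γ), (i,δ), (j,β), (j,γ), (j,δ)}
  {i, k} × {β, γ, δ} = {(i,β), (i,γ), (i,δ), (k,β), (k,γ), (k,δ)}
  {i, j, k} × {β, γ} = {(i,β), (i,γ), (j,β), (j,γ), (k,β), (k,γ)}
  {i, j, k} × {γ, δ} = {(i,γ), (i,δ), (j,γ), (j,δ), (k,γ), (k,δ)}
  {j, k} × {β, γ, δ} = {(j,β), (j,γ), (j,δ), (k,β), (k,γ), (k,δ)}
  {i, j, k} × {β, γ, δ} = {(i,β), (i,γ), (i,δ), (j,β), (j,γ), (j,δ), (k,β), (k,γ), (k,δ)}
These 29 distinct sets form the basis B.
Close under arbitrary unions to get τ_{X×Y}; counting gives |τ_{X×Y}| = 125.


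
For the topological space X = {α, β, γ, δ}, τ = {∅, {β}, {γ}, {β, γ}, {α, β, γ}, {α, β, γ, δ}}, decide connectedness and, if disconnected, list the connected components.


(X, τ) is connected.

Find clopen sets (U ∈ τ with X ∖ U ∈ τ):
  U = ∅, X ∖ U = {α, β, γ, δ} — both open, so U is clopen.
  U = {α, β, γ, δ}, X ∖ U = ∅ — both open, so U is clopen.
Only trivial clopens (∅ and X) exist, so (X, τ) is connected.
Compute connected components by grouping points that agree on all clopens:
  component: {α, β, γ, δ}


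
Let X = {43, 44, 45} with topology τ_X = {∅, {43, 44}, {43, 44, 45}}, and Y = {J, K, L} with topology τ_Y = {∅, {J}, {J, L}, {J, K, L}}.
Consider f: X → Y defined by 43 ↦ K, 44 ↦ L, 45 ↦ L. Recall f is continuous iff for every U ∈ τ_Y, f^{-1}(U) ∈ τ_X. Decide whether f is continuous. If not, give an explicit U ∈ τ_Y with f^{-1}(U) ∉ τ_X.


f is NOT continuous.

Compute f^{-1}(U) for each U ∈ τ_Y:
  U = ∅: f^{-1}(U) = ∅ ∈ τ_X ✓.
  U = {J}: f^{-1}(U) = ∅ ∈ τ_X ✓.
  U = {J, L}: f^{-1}(U) = {44, 45} ∉ τ_X ✗.
  U = {J, K, L}: f^{-1}(U) = {43, 44, 45} ∈ τ_X ✓.
Found U = {J, L} with f^{-1}(U) = {44, 45} not in τ_X. Therefore f is NOT continuous.


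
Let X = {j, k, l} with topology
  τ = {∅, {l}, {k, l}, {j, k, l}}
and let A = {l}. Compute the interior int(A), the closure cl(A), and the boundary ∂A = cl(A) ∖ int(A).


int(A) = {l}, cl(A) = {j, k, l}, ∂A = {j, k}.

Closed sets in (X, τ) are complements of opens:
  closed(X, τ) = {∅, {j}, {j, k}, {j, k, l}}.
int(A) = ⋃ {U ∈ τ : U ⊆ A}. Opens contained in A: ∅, {l}.
Taking the union of these: int(A) = {l}.
cl(A) = ⋂ {C closed : A ⊆ C}. Closed sets containing A: {j, k, l}.
Intersecting these: cl(A) = {j, k, l}.
∂A = cl(A) ∖ int(A) = {j, k, l} ∖ {l} = {j, k}.


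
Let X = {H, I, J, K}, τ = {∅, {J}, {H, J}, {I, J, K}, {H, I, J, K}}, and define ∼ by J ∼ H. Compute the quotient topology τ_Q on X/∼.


X/∼ = {[H=J], [I], [K]}; |τ_Q| = 3.

Equivalence classes: [H=J], [I], [K].
Quotient map π: X → X/∼ sends H ↦ [H=J], I ↦ [I], J ↦ [H=J], K ↦ [K].
For each subset V ⊆ X/∼, compute π^{-1}(V) ⊆ X and check whether π^{-1}(V) ∈ τ. V is open in τ_Q iff π^{-1}(V) ∈ τ.
  V = {}: π^{-1}(V) = ∅ ∈ τ ✓.
  V = {[H=J]}: π^{-1}(V) = {H, J} ∈ τ ✓.
  V = {[I]}: π^{-1}(V) = {I} ∉ τ ✗.
  V = {[H=J], [I]}: π^{-1}(V) = {H, I, J} ∉ τ ✗.
  V = {[K]}: π^{-1}(V) = {K} ∉ τ ✗.
  V = {[H=J], [K]}: π^{-1}(V) = {H, J, K} ∉ τ ✗.
  V = {[I], [K]}: π^{-1}(V) = {I, K} ∉ τ ✗.
  V = {[H=J], [I], [K]}: π^{-1}(V) = {H, I, J, K} ∈ τ ✓.
Open sets in the quotient: τ_Q = {{}, {[H=J]}, {[H=J], [I], [K]}} (3 elements).


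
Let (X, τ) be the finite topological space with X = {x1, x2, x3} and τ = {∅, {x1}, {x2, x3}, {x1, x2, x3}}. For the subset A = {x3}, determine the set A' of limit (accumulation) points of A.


A' = {x2}

For each x ∈ X, list the open sets U ∈ τ with x ∈ U, then check whether U ∩ (A ∖ {x}) ≠ ∅ for every such U.
  x = x1: open {x1} ∋ x has {x1} ∩ (A ∖ {x1}) = ∅, so x is NOT a limit point.
  x = x2: opens ∋ x are {x2, x3}, {x1, x2, x3}; each meets A ∖ {x2}, so x IS a limit point.
  x = x3: open {x2, x3} ∋ x has {x2, x3} ∩ (A ∖ {x3}) = ∅, so x is NOT a limit point.
Collecting: A' = {x2}.


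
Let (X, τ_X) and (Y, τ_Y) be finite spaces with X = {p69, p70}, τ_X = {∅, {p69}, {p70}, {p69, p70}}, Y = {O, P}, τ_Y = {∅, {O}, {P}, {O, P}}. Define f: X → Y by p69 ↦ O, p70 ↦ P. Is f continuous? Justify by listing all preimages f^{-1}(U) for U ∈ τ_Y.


f IS continuous.

Compute f^{-1}(U) for each U ∈ τ_Y:
  U = ∅: f^{-1}(U) = ∅ ∈ τ_X ✓.
  U = {O}: f^{-1}(U) = {p69} ∈ τ_X ✓.
  U = {P}: f^{-1}(U) = {p70} ∈ τ_X ✓.
  U = {O, P}: f^{-1}(U) = {p69, p70} ∈ τ_X ✓.
Every preimage lies in τ_X, so f IS continuous.


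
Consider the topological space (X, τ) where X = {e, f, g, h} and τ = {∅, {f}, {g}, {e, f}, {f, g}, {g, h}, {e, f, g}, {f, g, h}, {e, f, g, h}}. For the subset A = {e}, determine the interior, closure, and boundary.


int(A) = ∅, cl(A) = {e}, ∂A = {e}.

Closed sets in (X, τ) are complements of opens:
  closed(X, τ) = {∅, {e}, {h}, {e, f}, {e, h}, {g, h}, {e, f, h}, {e, g, h}, {e, f, g, h}}.
int(A) = ⋃ {U ∈ τ : U ⊆ A}. Opens contained in A: ∅.
Taking the union of these: int(A) = ∅.
cl(A) = ⋂ {C closed : A ⊆ C}. Closed sets containing A: {e}, {e, f}, {e, h}, {e, f, h}, {e, g, h}, {e, f, g, h}.
Intersecting these: cl(A) = {e}.
∂A = cl(A) ∖ int(A) = {e} ∖ ∅ = {e}.


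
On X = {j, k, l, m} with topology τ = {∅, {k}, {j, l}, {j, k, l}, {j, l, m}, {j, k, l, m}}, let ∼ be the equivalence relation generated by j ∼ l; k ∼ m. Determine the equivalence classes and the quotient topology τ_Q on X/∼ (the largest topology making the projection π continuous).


X/∼ = {[j=l], [k=m]}; |τ_Q| = 3.

Equivalence classes: [j=l], [k=m].
Quotient map π: X → X/∼ sends j ↦ [j=l], k ↦ [k=m], l ↦ [j=l], m ↦ [k=m].
For each subset V ⊆ X/∼, compute π^{-1}(V) ⊆ X and check whether π^{-1}(V) ∈ τ. V is open in τ_Q iff π^{-1}(V) ∈ τ.
  V = {}: π^{-1}(V) = ∅ ∈ τ ✓.
  V = {[j=l]}: π^{-1}(V) = {j, l} ∈ τ ✓.
  V = {[k=m]}: π^{-1}(V) = {k, m} ∉ τ ✗.
  V = {[j=l], [k=m]}: π^{-1}(V) = {j, k, l, m} ∈ τ ✓.
Open sets in the quotient: τ_Q = {{}, {[j=l]}, {[j=l], [k=m]}} (3 elements).


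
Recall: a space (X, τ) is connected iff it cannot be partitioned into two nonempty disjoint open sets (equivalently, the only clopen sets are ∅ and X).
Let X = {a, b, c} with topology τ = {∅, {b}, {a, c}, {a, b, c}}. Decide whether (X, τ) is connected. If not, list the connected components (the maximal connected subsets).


(X, τ) is disconnected; components = [{b}, {a, c}].

Find clopen sets (U ∈ τ with X ∖ U ∈ τ):
  U = ∅, X ∖ U = {a, b, c} — both open, so U is clopen.
  U = {b}, X ∖ U = {a, c} — both open, so U is clopen.
  U = {a, c}, X ∖ U = {b} — both open, so U is clopen.
  U = {a, b, c}, X ∖ U = ∅ — both open, so U is clopen.
Nontrivial clopen(s) exist: e.g. {b}. So (X, τ) is disconnected.
Compute connected components by grouping points that agree on all clopens:
  component: {b}
  component: {a, c}


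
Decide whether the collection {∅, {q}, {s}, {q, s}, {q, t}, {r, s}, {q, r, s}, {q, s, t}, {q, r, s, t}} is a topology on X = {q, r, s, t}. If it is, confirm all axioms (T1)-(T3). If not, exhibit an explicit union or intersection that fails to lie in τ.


τ IS a topology on X.

Axiom (T1): ∅ ∈ τ? Yes; X ∈ τ? Yes.
Axiom (T2/T3): check pairwise unions and intersections of members of τ.
All pairwise intersections and unions checked — each lies in τ. Therefore τ satisfies (T1), (T2), (T3): it IS a topology on X.


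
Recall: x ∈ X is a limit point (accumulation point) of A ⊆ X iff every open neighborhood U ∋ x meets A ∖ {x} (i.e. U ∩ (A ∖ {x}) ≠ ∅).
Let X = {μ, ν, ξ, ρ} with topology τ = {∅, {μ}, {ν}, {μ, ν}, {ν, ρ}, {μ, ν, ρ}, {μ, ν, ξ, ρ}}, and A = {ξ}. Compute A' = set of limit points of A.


A' = ∅

For each x ∈ X, list the open sets U ∈ τ with x ∈ U, then check whether U ∩ (A ∖ {x}) ≠ ∅ for every such U.
  x = μ: open {μ} ∋ x has {μ} ∩ (A ∖ {μ}) = ∅, so x is NOT a limit point.
  x = ν: open {ν} ∋ x has {ν} ∩ (A ∖ {ν}) = ∅, so x is NOT a limit point.
  x = ξ: open {μ, ν, ξ, ρ} ∋ x has {μ, ν, ξ, ρ} ∩ (A ∖ {ξ}) = ∅, so x is NOT a limit point.
  x = ρ: open {ν, ρ} ∋ x has {ν, ρ} ∩ (A ∖ {ρ}) = ∅, so x is NOT a limit point.
Collecting: A' = ∅.


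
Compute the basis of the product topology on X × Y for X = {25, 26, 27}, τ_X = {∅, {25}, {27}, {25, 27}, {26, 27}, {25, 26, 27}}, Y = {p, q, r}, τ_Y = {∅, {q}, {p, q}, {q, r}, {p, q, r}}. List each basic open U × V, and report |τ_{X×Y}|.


Basis B = {∅ × ∅, {25} × {q}, {27} × {q}, {25} × {p, q}, {25} × {q, r}, {25, 27} × {q}, {26, 27} × {q}, {27} × {p, q}, {27} × {q, r}, {25} × {p, q, r}, {25, 26, 27} × {q}, {27} × {p, q, r}, {25, 27} × {p, q}, {25, 27} × {q, r}, {26, 27} × {p, q}, {26, 27} × {q, r}, {25, 27} × {p, q, r}, {25, 26, 27} × {p, q}, {25, 26, 27} × {q, r}, {26, 27} × {p, q, r}, {25, 26, 27} × {p, q, r}}; |τ_{X×Y}| = 70.

Enumerate products U × V with U ∈ τ_X, V ∈ τ_Y (deduplicated):
  ∅ × ∅ = {} (∅)
  {25} × {q} = {(25,q)}
  {27} × {q} = {(27,q)}
  {25} × {p, q} = {(25,p), (25,q)}
  {25} × {q, r} = {(25,q), (25,r)}
  {25, 27} × {q} = {(25,q), (27,q)}
  {26, 27} × {q} = {(26,q), (27,q)}
  {27} × {p, q} = {(27,p), (27,q)}
  {27} × {q, r} = {(27,q), (27,r)}
  {25} × {p, q, r} = {(25,p), (25,q), (25,r)}
  {25, 26, 27} × {q} = {(25,q), (26,q), (27,q)}
  {27} × {p, q, r} = {(27,p), (27,q), (27,r)}
  {25, 27} × {p, q} = {(25,p), (25,q), (27,p), (27,q)}
  {25, 27} × {q, r} = {(25,q), (25,r), (27,q), (27,r)}
  {26, 27} × {p, q} = {(26,p), (26,q), (27,p), (27,q)}
  {26, 27} × {q, r} = {(26,q), (26,r), (27,q), (27,r)}
  {25, 27} × {p, q, r} = {(25,p), (25,q), (25,r), (27,p), (27,q), (27,r)}
  {25, 26, 27} × {p, q} = {(25,p), (25,q), (26,p), (26,q), (27,p), (27,q)}
  {25, 26, 27} × {q, r} = {(25,q), (25,r), (26,q), (26,r), (27,q), (27,r)}
  {26, 27} × {p, q, r} = {(26,p), (26,q), (26,r), (27,p), (27,q), (27,r)}
  {25, 26, 27} × {p, q, r} = {(25,p), (25,q), (25,r), (26,p), (26,q), (26,r), (27,p), (27,q), (27,r)}
These 21 distinct sets form the basis B.
Close under arbitrary unions to get τ_{X×Y}; counting gives |τ_{X×Y}| = 70.


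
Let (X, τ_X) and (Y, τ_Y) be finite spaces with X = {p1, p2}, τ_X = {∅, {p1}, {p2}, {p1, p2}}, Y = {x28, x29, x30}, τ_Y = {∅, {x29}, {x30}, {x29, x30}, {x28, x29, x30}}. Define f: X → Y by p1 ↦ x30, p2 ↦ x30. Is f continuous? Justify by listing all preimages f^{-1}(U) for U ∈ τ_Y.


f IS continuous.

Compute f^{-1}(U) for each U ∈ τ_Y:
  U = ∅: f^{-1}(U) = ∅ ∈ τ_X ✓.
  U = {x29}: f^{-1}(U) = ∅ ∈ τ_X ✓.
  U = {x30}: f^{-1}(U) = {p1, p2} ∈ τ_X ✓.
  U = {x29, x30}: f^{-1}(U) = {p1, p2} ∈ τ_X ✓.
  U = {x28, x29, x30}: f^{-1}(U) = {p1, p2} ∈ τ_X ✓.
Every preimage lies in τ_X, so f IS continuous.


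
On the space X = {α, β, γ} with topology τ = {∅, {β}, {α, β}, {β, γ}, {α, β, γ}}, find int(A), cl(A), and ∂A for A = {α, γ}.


int(A) = ∅, cl(A) = {α, γ}, ∂A = {α, γ}.

Closed sets in (X, τ) are complements of opens:
  closed(X, τ) = {∅, {α}, {γ}, {α, γ}, {α, β, γ}}.
int(A) = ⋃ {U ∈ τ : U ⊆ A}. Opens contained in A: ∅.
Taking the union of these: int(A) = ∅.
cl(A) = ⋂ {C closed : A ⊆ C}. Closed sets containing A: {α, γ}, {α, β, γ}.
Intersecting these: cl(A) = {α, γ}.
∂A = cl(A) ∖ int(A) = {α, γ} ∖ ∅ = {α, γ}.


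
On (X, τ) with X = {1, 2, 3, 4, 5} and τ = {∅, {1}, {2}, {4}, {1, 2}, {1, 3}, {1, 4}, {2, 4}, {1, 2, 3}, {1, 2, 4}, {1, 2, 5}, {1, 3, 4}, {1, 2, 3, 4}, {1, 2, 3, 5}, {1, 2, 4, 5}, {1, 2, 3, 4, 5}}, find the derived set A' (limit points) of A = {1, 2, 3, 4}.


A' = {3, 5}

For each x ∈ X, list the open sets U ∈ τ with x ∈ U, then check whether U ∩ (A ∖ {x}) ≠ ∅ for every such U.
  x = 1: open {1} ∋ x has {1} ∩ (A ∖ {1}) = ∅, so x is NOT a limit point.
  x = 2: open {2} ∋ x has {2} ∩ (A ∖ {2}) = ∅, so x is NOT a limit point.
  x = 3: opens ∋ x are {1, 3}, {1, 2, 3}, {1, 3, 4}, {1, 2, 3, 4}, {1, 2, 3, 5}, {1, 2, 3, 4, 5}; each meets A ∖ {3}, so x IS a limit point.
  x = 4: open {4} ∋ x has {4} ∩ (A ∖ {4}) = ∅, so x is NOT a limit point.
  x = 5: opens ∋ x are {1, 2, 5}, {1, 2, 3, 5}, {1, 2, 4, 5}, {1, 2, 3, 4, 5}; each meets A ∖ {5}, so x IS a limit point.
Collecting: A' = {3, 5}.


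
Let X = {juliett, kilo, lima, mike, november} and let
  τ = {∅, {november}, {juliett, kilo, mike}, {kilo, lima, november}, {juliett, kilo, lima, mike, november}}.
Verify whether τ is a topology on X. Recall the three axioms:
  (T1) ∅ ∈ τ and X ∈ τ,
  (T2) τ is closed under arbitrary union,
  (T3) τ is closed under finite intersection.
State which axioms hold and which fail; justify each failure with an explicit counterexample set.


τ is NOT a topology on X.

Axiom (T1): ∅ ∈ τ? Yes; X ∈ τ? Yes.
Axiom (T2/T3): check pairwise unions and intersections of members of τ.
Counterexample for (T2): {november} ∪ {juliett, kilo, mike} = {juliett, kilo, mike, november} ∉ τ. Therefore τ is NOT a topology.


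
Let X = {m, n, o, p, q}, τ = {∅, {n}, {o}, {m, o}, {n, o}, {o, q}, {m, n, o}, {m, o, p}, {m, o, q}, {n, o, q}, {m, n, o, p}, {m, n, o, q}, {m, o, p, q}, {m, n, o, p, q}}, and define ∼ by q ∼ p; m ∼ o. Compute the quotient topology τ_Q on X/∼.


X/∼ = {[m=o], [n], [p=q]}; |τ_Q| = 6.

Equivalence classes: [m=o], [n], [p=q].
Quotient map π: X → X/∼ sends m ↦ [m=o], n ↦ [n], o ↦ [m=o], p ↦ [p=q], q ↦ [p=q].
For each subset V ⊆ X/∼, compute π^{-1}(V) ⊆ X and check whether π^{-1}(V) ∈ τ. V is open in τ_Q iff π^{-1}(V) ∈ τ.
  V = {}: π^{-1}(V) = ∅ ∈ τ ✓.
  V = {[m=o]}: π^{-1}(V) = {m, o} ∈ τ ✓.
  V = {[n]}: π^{-1}(V) = {n} ∈ τ ✓.
  V = {[m=o], [n]}: π^{-1}(V) = {m, n, o} ∈ τ ✓.
  V = {[p=q]}: π^{-1}(V) = {p, q} ∉ τ ✗.
  V = {[m=o], [p=q]}: π^{-1}(V) = {m, o, p, q} ∈ τ ✓.
  V = {[n], [p=q]}: π^{-1}(V) = {n, p, q} ∉ τ ✗.
  V = {[m=o], [n], [p=q]}: π^{-1}(V) = {m, n, o, p, q} ∈ τ ✓.
Open sets in the quotient: τ_Q = {{}, {[m=o]}, {[n]}, {[m=o], [n]}, {[m=o], [p=q]}, {[m=o], [n], [p=q]}} (6 elements).


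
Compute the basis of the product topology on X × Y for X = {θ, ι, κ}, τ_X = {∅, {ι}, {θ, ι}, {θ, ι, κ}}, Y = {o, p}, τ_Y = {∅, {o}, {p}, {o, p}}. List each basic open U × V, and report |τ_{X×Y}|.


Basis B = {∅ × ∅, {ι} × {o}, {ι} × {p}, {θ, ι} × {o}, {θ, ι} × {p}, {ι} × {o, p}, {θ, ι, κ} × {o}, {θ, ι, κ} × {p}, {θ, ι} × {o, p}, {θ, ι, κ} × {o, p}}; |τ_{X×Y}| = 16.

Enumerate products U × V with U ∈ τ_X, V ∈ τ_Y (deduplicated):
  ∅ × ∅ = {} (∅)
  {ι} × {o} = {(ι,o)}
  {ι} × {p} = {(ι,p)}
  {θ, ι} × {o} = {(θ,o), (ι,o)}
  {θ, ι} × {p} = {(θ,p), (ι,p)}
  {ι} × {o, p} = {(ι,o), (ι,p)}
  {θ, ι, κ} × {o} = {(θ,o), (ι,o), (κ,o)}
  {θ, ι, κ} × {p} = {(θ,p), (ι,p), (κ,p)}
  {θ, ι} × {o, p} = {(θ,o), (θ,p), (ι,o), (ι,p)}
  {θ, ι, κ} × {o, p} = {(θ,o), (θ,p), (ι,o), (ι,p), (κ,o), (κ,p)}
These 10 distinct sets form the basis B.
Close under arbitrary unions to get τ_{X×Y}; counting gives |τ_{X×Y}| = 16.


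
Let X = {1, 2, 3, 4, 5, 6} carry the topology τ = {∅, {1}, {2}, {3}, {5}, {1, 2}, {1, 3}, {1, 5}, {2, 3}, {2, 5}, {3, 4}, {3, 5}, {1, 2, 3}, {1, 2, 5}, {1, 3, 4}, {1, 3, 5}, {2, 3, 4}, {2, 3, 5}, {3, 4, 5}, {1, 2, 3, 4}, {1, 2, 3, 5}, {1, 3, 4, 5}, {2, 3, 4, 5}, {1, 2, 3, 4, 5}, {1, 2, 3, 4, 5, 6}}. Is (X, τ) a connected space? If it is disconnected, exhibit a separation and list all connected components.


(X, τ) is connected.

Find clopen sets (U ∈ τ with X ∖ U ∈ τ):
  U = ∅, X ∖ U = {1, 2, 3, 4, 5, 6} — both open, so U is clopen.
  U = {1, 2, 3, 4, 5, 6}, X ∖ U = ∅ — both open, so U is clopen.
Only trivial clopens (∅ and X) exist, so (X, τ) is connected.
Compute connected components by grouping points that agree on all clopens:
  component: {1, 2, 3, 4, 5, 6}


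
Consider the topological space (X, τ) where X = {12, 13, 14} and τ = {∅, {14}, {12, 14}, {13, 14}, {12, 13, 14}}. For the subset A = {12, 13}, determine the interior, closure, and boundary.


int(A) = ∅, cl(A) = {12, 13}, ∂A = {12, 13}.

Closed sets in (X, τ) are complements of opens:
  closed(X, τ) = {∅, {12}, {13}, {12, 13}, {12, 13, 14}}.
int(A) = ⋃ {U ∈ τ : U ⊆ A}. Opens contained in A: ∅.
Taking the union of these: int(A) = ∅.
cl(A) = ⋂ {C closed : A ⊆ C}. Closed sets containing A: {12, 13}, {12, 13, 14}.
Intersecting these: cl(A) = {12, 13}.
∂A = cl(A) ∖ int(A) = {12, 13} ∖ ∅ = {12, 13}.


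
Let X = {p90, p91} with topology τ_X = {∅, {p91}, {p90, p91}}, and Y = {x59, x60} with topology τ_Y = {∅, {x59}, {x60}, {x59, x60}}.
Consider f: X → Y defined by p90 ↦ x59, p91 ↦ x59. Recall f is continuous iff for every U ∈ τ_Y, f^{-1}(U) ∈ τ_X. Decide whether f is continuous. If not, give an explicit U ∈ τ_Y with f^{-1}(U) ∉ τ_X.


f IS continuous.

Compute f^{-1}(U) for each U ∈ τ_Y:
  U = ∅: f^{-1}(U) = ∅ ∈ τ_X ✓.
  U = {x59}: f^{-1}(U) = {p90, p91} ∈ τ_X ✓.
  U = {x60}: f^{-1}(U) = ∅ ∈ τ_X ✓.
  U = {x59, x60}: f^{-1}(U) = {p90, p91} ∈ τ_X ✓.
Every preimage lies in τ_X, so f IS continuous.
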